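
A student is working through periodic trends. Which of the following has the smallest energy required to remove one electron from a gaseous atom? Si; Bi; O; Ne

O is in period 2, group 16; Ne is in period 2, group 18; Si is in period 3, group 14; Bi is in period 6, group 15.
Across a period the outer electron is held more tightly (higher IE₁); down a group it sits in a higher shell, more shielded, and comes off more easily.
Neither a single period nor a single group — weigh both effects.
Si > Bi: period and group pull opposite ways; the down-group shift dominates (786 vs 703 kJ/mol).
O > Si: relative to Si, both the across-period and down-group shifts push O's first ionization energy up.
Ne > O: Ne lies to the right of O in period 2, so the across-period effect alone puts Ne higher.
For reference (kJ/mol): O 1314, Ne 2081, Si 786, Bi 703.
The smallest energy required to remove one electron from a gaseous atom among these belongs to Bi.

Bi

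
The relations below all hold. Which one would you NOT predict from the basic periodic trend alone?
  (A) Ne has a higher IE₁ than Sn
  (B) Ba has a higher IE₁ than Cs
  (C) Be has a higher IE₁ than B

The general trend: IE₁ increases across a period and decreases down a group.
(A) Ne (period 2, group 18) vs Sn (period 5, group 14): the stated order agrees with the simple trend.
(B) Ba (period 6, group 2) vs Cs (period 6, group 1): the stated order agrees with the simple trend.
(C) Be (period 2, group 2) vs B (period 2, group 13): the stated order contradicts the simple trend.
The exception is (C): removing B's lone 2p electron is easier than breaking Be's filled 2s².

(C)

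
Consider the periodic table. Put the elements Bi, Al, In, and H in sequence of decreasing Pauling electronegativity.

H is in period 1, group 1; Al is in period 3, group 13; In is in period 5, group 13; Bi is in period 6, group 15.
EN rises left→right (higher Z_eff, smaller atoms) and falls top→bottom (larger, more shielded atoms).
Here both period and group differ, so the two effects have to be weighed against each other.
In > Al: this pair runs against the simple trend — see the exception note.
Bi > In: period and group pull opposite ways; the across-period shift dominates (2.02 vs 1.78).
H > Bi: period and group pull opposite ways; the down-group shift dominates (2.20 vs 2.02).
Note the exception: In has a higher electronegativity than Al, contrary to the simple trend — poor shielding by filled d (and f) subshells raises the heavier element's effective nuclear charge more than the simple down-group trend predicts.
For reference (Pauling): H 2.20, Al 1.61, In 1.78, Bi 2.02.
So from highest to lowest: H > Bi > In > Al.

H, Bi, In, Al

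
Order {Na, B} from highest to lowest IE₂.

Na > B

IE_2 is the cost of taking one more electron from the +1 cation: Na⁺ is the bare [Ne] core; B⁺ still has 2 valence electrons.
Breaking into a closed-shell core is much more expensive than removing a leftover valence electron — Na has the largest IE_2 here.
The numbers (kJ/mol): Na 4562, B 2427.
Putting it together, IE_2: B < Na.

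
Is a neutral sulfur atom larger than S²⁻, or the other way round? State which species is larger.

Forming S²⁻ adds 2 electrons to S. More electron–electron repulsion in the same shell, with unchanged nuclear charge, lets the cloud expand.
An anion is larger than its parent atom: S²⁻ > S.

S²⁻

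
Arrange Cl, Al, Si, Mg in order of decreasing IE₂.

IE_2 is the cost of taking one more electron from the +1 cation: Cl⁺ still has 6 valence electrons; Al⁺ still has 2 valence electrons; Si⁺ still has 3 valence electrons; Mg⁺ still has 1 valence electron.
All are still removing valence electrons, so compare the +1 ions as you would atoms: IE_2 generally rises across a period (higher Z_eff) and falls down a group (larger shell), subject to the usual subshell exceptions.
Valence configurations: Cl⁺ [Ne]3s²3p⁴, Al⁺ [Ne]3s², Si⁺ [Ne]3s²3p¹, Mg⁺ [Ne]3s¹.
Si⁺ loses a lone 3p electron whereas Al⁺ must break into a filled 3s² pair, so IE_2(Al) > IE_2(Si) even though Si has the higher nuclear charge.
Tabulated IE_2 (kJ/mol): Cl 2298, Al 1817, Si 1577, Mg 1451.
So the second ionization energies run Mg < Si < Al < Cl.

Cl, Al, Si, Mg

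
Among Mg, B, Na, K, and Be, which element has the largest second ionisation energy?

IE_2 is the cost of taking one more electron from the +1 cation: Mg⁺ still has 1 valence electron; B⁺ still has 2 valence electrons; Na⁺ is the bare [Ne] core; K⁺ is the bare [Ar] core; Be⁺ still has 1 valence electron.
Pulling an electron out of a noble-gas core costs far more than removing a remaining valence electron, so K and Na sit at the high end of IE_2.
Valence configurations: Mg⁺ [Ne]3s¹, B⁺ [He]2s², Be⁺ [He]2s¹.
Approximate IE_2 values (kJ/mol): Mg 1451, B 2427, Na 4562, K 3052, Be 1757.
Overall IE_2 order: Mg < Be < B < K < Na.

Na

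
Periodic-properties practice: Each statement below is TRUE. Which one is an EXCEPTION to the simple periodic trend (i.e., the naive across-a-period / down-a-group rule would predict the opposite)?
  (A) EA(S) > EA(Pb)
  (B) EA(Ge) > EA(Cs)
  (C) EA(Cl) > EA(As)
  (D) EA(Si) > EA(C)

(D)

The general trend: electron affinity increases across a period and decreases down a group.
(A) S (period 3, group 16) vs Pb (period 6, group 14): the stated order agrees with the simple trend.
(B) Ge (period 4, group 14) vs Cs (period 6, group 1): the stated order agrees with the simple trend.
(C) Cl (period 3, group 17) vs As (period 4, group 15): the stated order agrees with the simple trend.
(D) Si (period 3, group 14) vs C (period 2, group 14): the stated order contradicts the simple trend.
The exception is (D): Si's larger, more diffuse 3p orbitals accept an added electron slightly more readily than C's compact 2p.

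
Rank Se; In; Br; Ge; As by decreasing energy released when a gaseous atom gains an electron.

Br > Se > Ge > As > In

Ge is in period 4, group 14; As is in period 4, group 15; Se is in period 4, group 16; Br is in period 4, group 17; In is in period 5, group 13.
EA tends to increase across a period and decrease down a group, though the pattern is less regular than for IE or radius.
Here both period and group differ, so the two effects have to be weighed against each other.
As > In: relative to In, both the across-period and down-group shifts push As's electron affinity up.
Ge > As: this pair runs against the simple trend — see the exception note.
Se > Ge: Se lies to the right of Ge in period 4, so the across-period effect alone puts Se higher.
Br > Se: Br lies to the right of Se in period 4, so the across-period effect alone puts Br higher.
Note the exception: Ge has a higher electron affinity than As, contrary to the simple trend — adding an electron to As's half-filled 4p³ is unfavourable, so Ge (4p²) has the more exothermic EA.
For reference (kJ/mol): Ge 119, As 78, Se 195, Br 325, In 29.
So from highest to lowest: Br > Se > Ge > As > In.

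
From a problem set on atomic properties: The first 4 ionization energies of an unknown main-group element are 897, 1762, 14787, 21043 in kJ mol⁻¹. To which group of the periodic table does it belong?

Group 2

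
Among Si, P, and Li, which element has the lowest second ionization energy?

IE_2 is the cost of taking one more electron from the +1 cation: Si⁺ still has 3 valence electrons; P⁺ still has 4 valence electrons; Li⁺ is the bare [He] core.
Breaking into a closed-shell core is much more expensive than removing a leftover valence electron — Li has the largest IE_2 here.
Valence configurations: Si⁺ [Ne]3s²3p¹, P⁺ [Ne]3s²3p².
The numbers (kJ/mol): Si 1577, P 1907, Li 7298.
Hence IE_2: Si < P < Li.

Si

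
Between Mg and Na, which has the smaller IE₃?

IE_3 is the cost of taking one more electron from the +2 cation: Mg²⁺ is the bare [Ne] core; Na²⁺ is already 1 electron into the core.
All of these are removing an electron from a noble-gas core or deeper; the smaller core (lower principal quantum number) is held far more tightly, and within a period the higher nuclear charge binds the same core more tightly.
Tabulated IE_3 (kJ/mol): Mg 7733, Na 6910.
Overall IE_3 order: Na < Mg.

Na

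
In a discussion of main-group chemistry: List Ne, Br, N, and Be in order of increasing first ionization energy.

Be is in period 2, group 2; N is in period 2, group 15; Ne is in period 2, group 18; Br is in period 4, group 17.
Removing the outermost electron gets harder across a period and easier down a group.
Here both period and group differ, so the two effects have to be weighed against each other.
Br > Be: period and group pull opposite ways; the across-period shift dominates (1140 vs 900 kJ/mol).
N > Br: period and group pull opposite ways; the down-group shift dominates (1402 vs 1140 kJ/mol).
Ne > N: both are in period 2; the period trend gives Ne the larger value.
For reference (kJ/mol): Be 900, N 1402, Ne 2081, Br 1140.
So from lowest to highest: Be < Br < N < Ne.

Be < Br < N < Ne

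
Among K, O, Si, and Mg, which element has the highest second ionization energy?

O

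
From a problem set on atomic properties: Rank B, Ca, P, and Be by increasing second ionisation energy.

The second ionization energy removes an electron from the +1 ion. For each element: B⁺ still has 2 valence electrons; Ca⁺ still has 1 valence electron; P⁺ still has 4 valence electrons; Be⁺ still has 1 valence electron.
All are still removing valence electrons, so compare the +1 ions as you would atoms: IE_2 generally rises across a period (higher Z_eff) and falls down a group (larger shell), subject to the usual subshell exceptions.
Valence configurations: B⁺ [He]2s², Ca⁺ [Ar]4s¹, P⁺ [Ne]3s²3p², Be⁺ [He]2s¹.
Approximate IE_2 values (kJ/mol): B 2427, Ca 1145, P 1907, Be 1757.
So the second ionization energies run Ca < Be < P < B.

Ca < Be < P < B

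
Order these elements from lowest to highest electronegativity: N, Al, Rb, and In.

Rb < Al < In < N

Atoms toward the upper right of the periodic table pull bonding electrons most strongly.
Neither a single period nor a single group — weigh both effects.
Al > Rb: both effects reinforce here, so Al is clearly the higher of the two.
In > Al: this pair runs against the simple trend — see the exception note.
N > In: both effects reinforce here, so N is clearly the higher of the two.
Note the exception: In has a higher electronegativity than Al, contrary to the simple trend — poor shielding by filled d (and f) subshells raises the heavier element's effective nuclear charge more than the simple down-group trend predicts.
Tabulated electronegativity (Pauling): N 3.04, Al 1.61, Rb 0.82, In 1.78.
So from lowest to highest: Rb < Al < In < N.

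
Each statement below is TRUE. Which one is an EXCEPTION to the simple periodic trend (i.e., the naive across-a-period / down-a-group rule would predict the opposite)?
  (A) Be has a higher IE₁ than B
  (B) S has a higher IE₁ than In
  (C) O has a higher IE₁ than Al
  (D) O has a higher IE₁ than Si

The general trend: IE₁ increases across a period and decreases down a group.
(A) Be (period 2, group 2) vs B (period 2, group 13): the stated order contradicts the simple trend.
(B) S (period 3, group 16) vs In (period 5, group 13): the stated order agrees with the simple trend.
(C) O (period 2, group 16) vs Al (period 3, group 13): the stated order agrees with the simple trend.
(D) O (period 2, group 16) vs Si (period 3, group 14): the stated order agrees with the simple trend.
The exception is (A): removing B's lone 2p electron is easier than breaking Be's filled 2s².

(A)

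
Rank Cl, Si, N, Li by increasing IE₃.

Si < Cl < N < Li

After 2 electrons have been removed, what remains? Cl²⁺ still has 5 valence electrons; Si²⁺ still has 2 valence electrons; N²⁺ still has 3 valence electrons; Li²⁺ is already 1 electron into the core.
Pulling an electron out of a noble-gas core costs far more than removing a remaining valence electron, so Li sits at the high end of IE_3.
Valence configurations: Cl²⁺ [Ne]3s²3p³, Si²⁺ [Ne]3s², N²⁺ [He]2s²2p¹.
The numbers (kJ/mol): Cl 3822, Si 3232, N 4578, Li 11815.
So the third ionization energies run Si < Cl < N < Li.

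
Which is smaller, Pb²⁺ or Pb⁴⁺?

Both ions have Z = 82 protons, but Pb⁴⁺ has lost more electrons, so its remaining electrons feel a larger effective nuclear charge per electron and are pulled in more tightly.
Higher positive charge → smaller ion, so Pb²⁺ > Pb⁴⁺.

Pb⁴⁺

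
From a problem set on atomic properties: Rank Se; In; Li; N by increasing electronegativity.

Li is in period 2, group 1; N is in period 2, group 15; Se is in period 4, group 16; In is in period 5, group 13.
EN rises left→right (higher Z_eff, smaller atoms) and falls top→bottom (larger, more shielded atoms).
These span different periods and groups, so the two trends combine.
In > Li: period and group pull opposite ways; the across-period shift dominates (1.78 vs 0.98).
Se > In: relative to In, both the across-period and down-group shifts push Se's electronegativity up.
N > Se: period and group pull opposite ways; the down-group shift dominates (3.04 vs 2.55).
Tabulated electronegativity (Pauling): Li 0.98, N 3.04, Se 2.55, In 1.78.
So from lowest to highest: Li < In < Se < N.

Li, In, Se, N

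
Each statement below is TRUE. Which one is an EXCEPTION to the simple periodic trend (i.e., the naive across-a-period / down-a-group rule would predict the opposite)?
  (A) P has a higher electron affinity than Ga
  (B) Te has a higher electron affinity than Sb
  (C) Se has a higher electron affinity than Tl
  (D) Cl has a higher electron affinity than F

The general trend: electron affinity increases across a period and decreases down a group.
(A) P (period 3, group 15) vs Ga (period 4, group 13): the stated order agrees with the simple trend.
(B) Te (period 5, group 16) vs Sb (period 5, group 15): the stated order agrees with the simple trend.
(C) Se (period 4, group 16) vs Tl (period 6, group 13): the stated order agrees with the simple trend.
(D) Cl (period 3, group 17) vs F (period 2, group 17): the stated order contradicts the simple trend.
The exception is (D): F's small 2p subshell makes the incoming electron feel strong e⁻–e⁻ repulsion, so Cl actually releases more energy on gaining an electron.

(D)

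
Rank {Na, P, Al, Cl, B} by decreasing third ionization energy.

IE_3 is the cost of taking one more electron from the +2 cation: Na²⁺ is already 1 electron into the core; P²⁺ still has 3 valence electrons; Al²⁺ still has 1 valence electron; Cl²⁺ still has 5 valence electrons; B²⁺ still has 1 valence electron.
Pulling an electron out of a noble-gas core costs far more than removing a remaining valence electron, so Na sits at the high end of IE_3.
Valence configurations: P²⁺ [Ne]3s²3p¹, Al²⁺ [Ne]3s¹, Cl²⁺ [Ne]3s²3p³, B²⁺ [He]2s¹.
The numbers (kJ/mol): Na 6910, P 2914, Al 2745, Cl 3822, B 3660.
Overall IE_3 order: Al < P < B < Cl < Na.

Na, Cl, B, P, Al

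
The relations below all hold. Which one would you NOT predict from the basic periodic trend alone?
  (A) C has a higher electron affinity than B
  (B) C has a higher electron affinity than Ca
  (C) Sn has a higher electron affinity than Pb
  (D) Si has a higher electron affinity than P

(D)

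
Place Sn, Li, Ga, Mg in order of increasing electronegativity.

Li is in period 2, group 1; Mg is in period 3, group 2; Ga is in period 4, group 13; Sn is in period 5, group 14.
EN rises left→right (higher Z_eff, smaller atoms) and falls top→bottom (larger, more shielded atoms).
A diagonal step moves right (one effect) and down (the opposite effect) at once.
Mg > Li: period and group pull opposite ways; the across-period shift dominates (1.31 vs 0.98).
Ga > Mg: period and group pull opposite ways; the across-period shift dominates (1.81 vs 1.31).
Sn > Ga: the two effects oppose for this pair; the across-period effect wins (1.96 vs 1.81).
Tabulated electronegativity (Pauling): Li 0.98, Mg 1.31, Ga 1.81, Sn 1.96.
So from lowest to highest: Li < Mg < Ga < Sn.

Li < Mg < Ga < Sn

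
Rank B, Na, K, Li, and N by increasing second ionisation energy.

The second ionization energy removes an electron from the +1 ion. For each element: B⁺ still has 2 valence electrons; Na⁺ is the bare [Ne] core; K⁺ is the bare [Ar] core; Li⁺ is the bare [He] core; N⁺ still has 4 valence electrons.
Breaking into a closed-shell core is much more expensive than removing a leftover valence electron — K, Na and Li have the largest IE_2 here.
Valence configurations: B⁺ [He]2s², N⁺ [He]2s²2p².
The numbers (kJ/mol): B 2427, Na 4562, K 3052, Li 7298, N 2856.
So the second ionization energies run B < N < K < Na < Li.

B < N < K < Na < Li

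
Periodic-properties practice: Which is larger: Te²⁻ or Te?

Te²⁻

Forming Te²⁻ adds 2 electrons to Te. More electron–electron repulsion in the same shell, with unchanged nuclear charge, lets the cloud expand.
An anion is larger than its parent atom: Te²⁻ > Te.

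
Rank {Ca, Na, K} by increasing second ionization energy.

Ca < K < Na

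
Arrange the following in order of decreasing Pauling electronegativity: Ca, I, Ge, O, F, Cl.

F, O, Cl, I, Ge, Ca

O is in period 2, group 16; F is in period 2, group 17; Cl is in period 3, group 17; Ca is in period 4, group 2; Ge is in period 4, group 14; I is in period 5, group 17.
Smaller atoms with higher effective nuclear charge are more electronegative.
These span different periods and groups, so the two trends combine.
Ge > Ca: Ge lies to the right of Ca in period 4, so the across-period effect alone puts Ge higher.
I > Ge: the two effects oppose for this pair; the across-period effect wins (2.66 vs 2.01).
Cl > I: they share group 17; the group trend gives Cl the larger value.
O > Cl: period and group pull opposite ways; the down-group shift dominates (3.44 vs 3.16).
F > O: F lies to the right of O in period 2, so the across-period effect alone puts F higher.
Approximate values (Pauling): O 3.44, F 3.98, Cl 3.16, Ca 1.00, Ge 2.01, I 2.66.
So from highest to lowest: F > O > Cl > I > Ge > Ca.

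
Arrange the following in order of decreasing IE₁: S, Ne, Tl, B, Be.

Be is in period 2, group 2; B is in period 2, group 13; Ne is in period 2, group 18; S is in period 3, group 16; Tl is in period 6, group 13.
Removing the outermost electron gets harder across a period and easier down a group.
Here both period and group differ, so the two effects have to be weighed against each other.
B > Tl: they share group 13; the group trend gives B the larger value.
Be > B: this pair runs against the simple trend — see the exception note.
S > Be: period and group pull opposite ways; the across-period shift dominates (1000 vs 900 kJ/mol).
Ne > S: relative to S, both the across-period and down-group shifts push Ne's first ionization energy up.
Note the exception: Be has a higher first ionization energy than B, contrary to the simple trend — removing B's lone 2p electron is easier than breaking Be's filled 2s².
Tabulated first ionization energy (kJ/mol): Be 900, B 801, Ne 2081, S 1000, Tl 589.
So from highest to lowest: Ne > S > Be > B > Tl.

Ne, S, Be, B, Tl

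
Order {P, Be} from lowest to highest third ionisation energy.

After 2 electrons have been removed, what remains? P²⁺ still has 3 valence electrons; Be²⁺ is the bare [He] core.
Core electrons are held far more tightly than valence electrons, so Be tops the IE_3 order.
The numbers (kJ/mol): P 2914, Be 14849.
Overall IE_3 order: P < Be.

P, Be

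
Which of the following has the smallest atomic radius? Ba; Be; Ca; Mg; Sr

Be

Moving right in a period, electrons are added to the same shell under a stronger nuclear pull, so atoms get smaller; moving down, a new shell is opened and atoms get larger.
All are in group 2, so atomic radius increases down the group.
The smallest atomic radius among these belongs to Be.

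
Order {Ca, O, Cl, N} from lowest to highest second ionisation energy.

Ca, Cl, N, O

Consider each +1 ion: Ca⁺ still has 1 valence electron; O⁺ still has 5 valence electrons; Cl⁺ still has 6 valence electrons; N⁺ still has 4 valence electrons.
All are still removing valence electrons, so compare the +1 ions as you would atoms: IE_2 generally rises across a period (higher Z_eff) and falls down a group (larger shell), subject to the usual subshell exceptions.
Valence configurations: Ca⁺ [Ar]4s¹, O⁺ [He]2s²2p³, Cl⁺ [Ne]3s²3p⁴, N⁺ [He]2s²2p².
The numbers (kJ/mol): Ca 1145, O 3388, Cl 2298, N 2856.
So the second ionization energies run Ca < Cl < N < O.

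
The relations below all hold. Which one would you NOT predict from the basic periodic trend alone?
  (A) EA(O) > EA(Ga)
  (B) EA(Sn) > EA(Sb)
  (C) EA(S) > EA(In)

The general trend: electron affinity increases across a period and decreases down a group.
(A) O (period 2, group 16) vs Ga (period 4, group 13): the stated order agrees with the simple trend.
(B) Sn (period 5, group 14) vs Sb (period 5, group 15): the stated order contradicts the simple trend.
(C) S (period 3, group 16) vs In (period 5, group 13): the stated order agrees with the simple trend.
The exception is (B): adding an electron to Sb's half-filled 5p³ is unfavourable, so Sn has the more exothermic EA.

(B)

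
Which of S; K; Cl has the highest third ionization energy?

K

The third ionization energy removes an electron from the +2 ion. For each element: S²⁺ still has 4 valence electrons; K²⁺ is already 1 electron into the core; Cl²⁺ still has 5 valence electrons.
Breaking into a closed-shell core is much more expensive than removing a leftover valence electron — K has the largest IE_3 here.
Valence configurations: S²⁺ [Ne]3s²3p², Cl²⁺ [Ne]3s²3p³.
The numbers (kJ/mol): S 3357, K 4420, Cl 3822.
Hence IE_3: S < Cl < K.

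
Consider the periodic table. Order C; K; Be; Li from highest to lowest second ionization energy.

The second ionization energy removes an electron from the +1 ion. For each element: C⁺ still has 3 valence electrons; K⁺ is the bare [Ar] core; Be⁺ still has 1 valence electron; Li⁺ is the bare [He] core.
Breaking into a closed-shell core is much more expensive than removing a leftover valence electron — K and Li have the largest IE_2 here.
Valence configurations: C⁺ [He]2s²2p¹, Be⁺ [He]2s¹.
The numbers (kJ/mol): C 2353, K 3052, Be 1757, Li 7298.
Hence IE_2: Be < C < K < Li.

Li > K > C > Be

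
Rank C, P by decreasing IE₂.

C > P

The second ionization energy removes an electron from the +1 ion. For each element: C⁺ still has 3 valence electrons; P⁺ still has 4 valence electrons.
All are still removing valence electrons, so compare the +1 ions as you would atoms: IE_2 generally rises across a period (higher Z_eff) and falls down a group (larger shell), subject to the usual subshell exceptions.
Valence configurations: C⁺ [He]2s²2p¹, P⁺ [Ne]3s²3p².
Approximate IE_2 values (kJ/mol): C 2353, P 1907.
Hence IE_2: P < C.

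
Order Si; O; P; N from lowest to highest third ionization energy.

P < Si < N < O

Consider each +2 ion: Si²⁺ still has 2 valence electrons; O²⁺ still has 4 valence electrons; P²⁺ still has 3 valence electrons; N²⁺ still has 3 valence electrons.
All are still removing valence electrons, so compare the +2 ions as you would atoms: IE_3 generally rises across a period (higher Z_eff) and falls down a group (larger shell), subject to the usual subshell exceptions.
Valence configurations: Si²⁺ [Ne]3s², O²⁺ [He]2s²2p², P²⁺ [Ne]3s²3p¹, N²⁺ [He]2s²2p¹.
P²⁺ loses a lone 3p electron whereas Si²⁺ must break into a filled 3s² pair, so IE_3(Si) > IE_3(P) even though P has the higher nuclear charge.
Tabulated IE_3 (kJ/mol): Si 3232, O 5300, P 2914, N 4578.
So the third ionization energies run P < Si < N < O.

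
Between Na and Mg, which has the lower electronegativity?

Na

EN rises left→right (higher Z_eff, smaller atoms) and falls top→bottom (larger, more shielded atoms).
All lie in period 3, so electronegativity increases left to right.
So Na has the lower electronegativity (Na < Mg).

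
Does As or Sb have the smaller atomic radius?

Atomic radius shrinks across a period as nuclear charge pulls the same shell inward, and grows down a group as new shells are added.
All are in group 15, so atomic radius increases down the group.
So As has the smaller atomic radius (As < Sb).

As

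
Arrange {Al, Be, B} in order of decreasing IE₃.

The third ionization energy removes an electron from the +2 ion. For each element: Al²⁺ still has 1 valence electron; Be²⁺ is the bare [He] core; B²⁺ still has 1 valence electron.
Pulling an electron out of a noble-gas core costs far more than removing a remaining valence electron, so Be sits at the high end of IE_3.
Valence configurations: Al²⁺ [Ne]3s¹, B²⁺ [He]2s¹.
Tabulated IE_3 (kJ/mol): Al 2745, Be 14849, B 3660.
Overall IE_3 order: Al < B < Be.

Be > B > Al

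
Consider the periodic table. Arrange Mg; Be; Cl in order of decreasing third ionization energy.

After 2 electrons have been removed, what remains? Mg²⁺ is the bare [Ne] core; Be²⁺ is the bare [He] core; Cl²⁺ still has 5 valence electrons.
Pulling an electron out of a noble-gas core costs far more than removing a remaining valence electron, so Mg and Be sit at the high end of IE_3.
The numbers (kJ/mol): Mg 7733, Be 14849, Cl 3822.
Putting it together, IE_3: Cl < Mg < Be.

Be, Mg, Cl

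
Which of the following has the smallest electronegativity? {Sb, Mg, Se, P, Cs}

Mg is in period 3, group 2; P is in period 3, group 15; Se is in period 4, group 16; Sb is in period 5, group 15; Cs is in period 6, group 1.
Atoms toward the upper right of the periodic table pull bonding electrons most strongly.
These span different periods and groups, so the two trends combine.
Mg > Cs: both effects reinforce here, so Mg is clearly the higher of the two.
Sb > Mg: the two effects oppose for this pair; the across-period effect wins (2.05 vs 1.31).
P > Sb: P sits above Sb in group 15, so the down-group effect alone puts P higher.
Se > P: the two effects oppose for this pair; the across-period effect wins (2.55 vs 2.19).
Approximate values (Pauling): Mg 1.31, P 2.19, Se 2.55, Sb 2.05, Cs 0.79.
The smallest electronegativity among these belongs to Cs.

Cs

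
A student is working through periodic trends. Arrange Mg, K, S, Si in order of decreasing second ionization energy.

K, S, Si, Mg

After 1 electron has been removed, what remains? Mg⁺ still has 1 valence electron; K⁺ is the bare [Ar] core; S⁺ still has 5 valence electrons; Si⁺ still has 3 valence electrons.
Breaking into a closed-shell core is much more expensive than removing a leftover valence electron — K has the largest IE_2 here.
Valence configurations: Mg⁺ [Ne]3s¹, S⁺ [Ne]3s²3p³, Si⁺ [Ne]3s²3p¹.
Approximate IE_2 values (kJ/mol): Mg 1451, K 3052, S 2252, Si 1577.
So the second ionization energies run Mg < Si < S < K.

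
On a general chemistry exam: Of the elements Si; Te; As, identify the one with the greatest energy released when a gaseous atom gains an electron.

Te

Electron affinity generally becomes more exothermic across a period toward the halogens and less exothermic down a group.
These sit on a diagonal, where the across-period and down-group effects partly cancel.
Si > As: period and group pull opposite ways; the down-group shift dominates (134 vs 78 kJ/mol).
Te > Si: the two effects oppose for this pair; the across-period effect wins (190 vs 134 kJ/mol).
Tabulated electron affinity (kJ/mol): Si 134, As 78, Te 190.
The greatest energy released when a gaseous atom gains an electron among these belongs to Te.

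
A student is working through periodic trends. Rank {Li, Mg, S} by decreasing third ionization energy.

The third ionization energy removes an electron from the +2 ion. For each element: Li²⁺ is already 1 electron into the core; Mg²⁺ is the bare [Ne] core; S²⁺ still has 4 valence electrons.
Core electrons are held far more tightly than valence electrons, so Mg and Li top the IE_3 order.
Tabulated IE_3 (kJ/mol): Li 11815, Mg 7733, S 3357.
So the third ionization energies run S < Mg < Li.

Li, Mg, S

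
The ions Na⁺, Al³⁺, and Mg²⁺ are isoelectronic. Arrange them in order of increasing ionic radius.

All of these have 10 electrons, so size is governed by nuclear charge alone: the more protons, the stronger the pull on the same electron cloud, and the smaller the ion.
Nuclear charges: Al³⁺ (Z=13), Mg²⁺ (Z=12), Na⁺ (Z=11).
Smallest to largest: Al³⁺ < Mg²⁺ < Na⁺.

Al³⁺, Mg²⁺, Na⁺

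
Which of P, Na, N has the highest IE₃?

The third ionization energy removes an electron from the +2 ion. For each element: P²⁺ still has 3 valence electrons; Na²⁺ is already 1 electron into the core; N²⁺ still has 3 valence electrons.
Breaking into a closed-shell core is much more expensive than removing a leftover valence electron — Na has the largest IE_3 here.
Valence configurations: P²⁺ [Ne]3s²3p¹, N²⁺ [He]2s²2p¹.
Approximate IE_3 values (kJ/mol): P 2914, Na 6910, N 4578.
Overall IE_3 order: P < N < Na.

Na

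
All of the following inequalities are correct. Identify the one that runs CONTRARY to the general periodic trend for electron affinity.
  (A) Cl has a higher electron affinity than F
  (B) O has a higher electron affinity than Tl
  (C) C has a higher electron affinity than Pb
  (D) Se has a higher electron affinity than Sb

(A)

The general trend: electron affinity increases across a period and decreases down a group.
(A) Cl (period 3, group 17) vs F (period 2, group 17): the stated order contradicts the simple trend.
(B) O (period 2, group 16) vs Tl (period 6, group 13): the stated order agrees with the simple trend.
(C) C (period 2, group 14) vs Pb (period 6, group 14): the stated order agrees with the simple trend.
(D) Se (period 4, group 16) vs Sb (period 5, group 15): the stated order agrees with the simple trend.
The exception is (A): F's small 2p subshell makes the incoming electron feel strong e⁻–e⁻ repulsion, so Cl actually releases more energy on gaining an electron.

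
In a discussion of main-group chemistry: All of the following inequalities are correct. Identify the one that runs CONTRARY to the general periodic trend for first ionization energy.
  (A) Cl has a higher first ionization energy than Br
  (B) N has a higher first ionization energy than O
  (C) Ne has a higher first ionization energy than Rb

(B)

The general trend: first ionization energy increases across a period and decreases down a group.
(A) Cl (period 3, group 17) vs Br (period 4, group 17): the stated order agrees with the simple trend.
(B) N (period 2, group 15) vs O (period 2, group 16): the stated order contradicts the simple trend.
(C) Ne (period 2, group 18) vs Rb (period 5, group 1): the stated order agrees with the simple trend.
The exception is (B): pairing an electron in O's 2p⁴ costs repulsion energy, so O ionizes more easily than half-filled N (2p³).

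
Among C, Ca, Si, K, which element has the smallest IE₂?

Ca

After 1 electron has been removed, what remains? C⁺ still has 3 valence electrons; Ca⁺ still has 1 valence electron; Si⁺ still has 3 valence electrons; K⁺ is the bare [Ar] core.
Core electrons are held far more tightly than valence electrons, so K tops the IE_2 order.
Valence configurations: C⁺ [He]2s²2p¹, Ca⁺ [Ar]4s¹, Si⁺ [Ne]3s²3p¹.
Approximate IE_2 values (kJ/mol): C 2353, Ca 1145, Si 1577, K 3052.
Hence IE_2: Ca < Si < C < K.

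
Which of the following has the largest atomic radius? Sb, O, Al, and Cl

Sb

O is in period 2, group 16; Al is in period 3, group 13; Cl is in period 3, group 17; Sb is in period 5, group 15.
Radius decreases left→right (rising Z_eff, same n) and increases top→bottom (higher n).
Neither a single period nor a single group — weigh both effects.
Cl > O: the two effects oppose for this pair; the down-group effect wins (99 vs 63 pm).
Al > Cl: Al lies to the left of Cl in period 3, so the across-period effect alone puts Al larger.
Sb > Al: the two effects oppose for this pair; the down-group effect wins (140 vs 126 pm).
Tabulated atomic radius (pm): O 63, Al 126, Cl 99, Sb 140.
The largest atomic radius among these belongs to Sb.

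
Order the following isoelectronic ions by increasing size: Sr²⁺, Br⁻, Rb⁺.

All of these have 36 electrons, so size is governed by nuclear charge alone: the more protons, the stronger the pull on the same electron cloud, and the smaller the ion.
Nuclear charges: Sr²⁺ (Z=38), Rb⁺ (Z=37), Br⁻ (Z=35).
Smallest to largest: Sr²⁺ < Rb⁺ < Br⁻.

Sr²⁺ < Rb⁺ < Br⁻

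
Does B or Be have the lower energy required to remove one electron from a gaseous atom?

IE₁ increases left→right with effective nuclear charge and decreases top→bottom as the valence shell moves farther out.
All lie in period 2; the across-period trend (first ionization energy increases left to right) applies, with the exception below.
Note the exception: Be has a higher first ionization energy than B, contrary to the simple trend — removing B's lone 2p electron is easier than breaking Be's filled 2s².
Tabulated first ionization energy (kJ/mol): Be 900, B 801.
So B has the lower energy required to remove one electron from a gaseous atom (B < Be).

B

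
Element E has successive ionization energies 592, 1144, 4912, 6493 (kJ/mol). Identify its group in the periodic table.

Group 2

Look for the largest jump between consecutive ionization energies: IE3/IE2 ≈ 4.3, far larger than any earlier ratio.
That jump marks the point where a core electron is being removed. So the atom has 2 valence electrons.
A main-group element with 2 valence electrons is in group 2.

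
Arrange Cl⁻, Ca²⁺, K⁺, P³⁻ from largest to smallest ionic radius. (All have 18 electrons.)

P³⁻, Cl⁻, K⁺, Ca²⁺

All of these have 18 electrons, so size is governed by nuclear charge alone: the more protons, the stronger the pull on the same electron cloud, and the smaller the ion.
Nuclear charges: Ca²⁺ (Z=20), K⁺ (Z=19), Cl⁻ (Z=17), P³⁻ (Z=15).
Largest to smallest: P³⁻ > Cl⁻ > K⁺ > Ca²⁺.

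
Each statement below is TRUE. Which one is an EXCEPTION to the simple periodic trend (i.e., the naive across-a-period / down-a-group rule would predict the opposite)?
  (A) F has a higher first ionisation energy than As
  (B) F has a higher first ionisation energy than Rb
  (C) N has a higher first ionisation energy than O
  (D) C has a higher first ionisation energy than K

(C)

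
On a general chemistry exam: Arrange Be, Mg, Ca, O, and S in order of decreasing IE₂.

O > S > Be > Mg > Ca

Consider each +1 ion: Be⁺ still has 1 valence electron; Mg⁺ still has 1 valence electron; Ca⁺ still has 1 valence electron; O⁺ still has 5 valence electrons; S⁺ still has 5 valence electrons.
All are still removing valence electrons, so compare the +1 ions as you would atoms: IE_2 generally rises across a period (higher Z_eff) and falls down a group (larger shell), subject to the usual subshell exceptions.
Valence configurations: Be⁺ [He]2s¹, Mg⁺ [Ne]3s¹, Ca⁺ [Ar]4s¹, O⁺ [He]2s²2p³, S⁺ [Ne]3s²3p³.
Tabulated IE_2 (kJ/mol): Be 1757, Mg 1451, Ca 1145, O 3388, S 2252.
Putting it together, IE_2: Ca < Mg < Be < S < O.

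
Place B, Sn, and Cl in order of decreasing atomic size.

Sn, Cl, B

B is in period 2, group 13; Cl is in period 3, group 17; Sn is in period 5, group 14.
Atomic radius shrinks across a period as nuclear charge pulls the same shell inward, and grows down a group as new shells are added.
These span different periods and groups, so the two trends combine.
Cl > B: period and group pull opposite ways; the down-group shift dominates (99 vs 85 pm).
Sn > Cl: both effects reinforce here, so Sn is clearly the larger of the two.
For reference (pm): B 85, Cl 99, Sn 140.
So from largest to smallest: Sn > Cl > B.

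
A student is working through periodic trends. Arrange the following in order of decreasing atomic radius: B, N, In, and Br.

Atomic radius shrinks across a period as nuclear charge pulls the same shell inward, and grows down a group as new shells are added.
These span different periods and groups, so the two trends combine.
B > N: both are in period 2; the period trend gives B the larger value.
Br > B: period and group pull opposite ways; the down-group shift dominates (114 vs 85 pm).
In > Br: both effects reinforce here, so In is clearly the larger of the two.
Approximate values (pm): B 85, N 71, Br 114, In 142.
So from largest to smallest: In > Br > B > N.

In, Br, B, N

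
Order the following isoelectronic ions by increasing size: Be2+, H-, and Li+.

All of these have 2 electrons, so size is governed by nuclear charge alone: the more protons, the stronger the pull on the same electron cloud, and the smaller the ion.
Nuclear charges: Be2+ (Z=4), Li+ (Z=3), H- (Z=1).
Smallest to largest: Be2+ < Li+ < H-.

Be2+ < Li+ < H-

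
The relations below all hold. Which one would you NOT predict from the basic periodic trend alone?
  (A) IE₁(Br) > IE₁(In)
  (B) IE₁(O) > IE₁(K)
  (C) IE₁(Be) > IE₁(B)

(C)

The general trend: IE₁ increases across a period and decreases down a group.
(A) Br (period 4, group 17) vs In (period 5, group 13): the stated order agrees with the simple trend.
(B) O (period 2, group 16) vs K (period 4, group 1): the stated order agrees with the simple trend.
(C) Be (period 2, group 2) vs B (period 2, group 13): the stated order contradicts the simple trend.
The exception is (C): removing B's lone 2p electron is easier than breaking Be's filled 2s².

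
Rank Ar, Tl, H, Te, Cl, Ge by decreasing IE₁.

Ar > H > Cl > Te > Ge > Tl

H is in period 1, group 1; Cl is in period 3, group 17; Ar is in period 3, group 18; Ge is in period 4, group 14; Te is in period 5, group 16; Tl is in period 6, group 13.
First ionization energy rises across a period (greater Z_eff holds electrons more tightly) and falls down a group (valence electrons are farther from the nucleus).
Neither a single period nor a single group — weigh both effects.
Ge > Tl: both effects reinforce here, so Ge is clearly the higher of the two.
Te > Ge: period and group pull opposite ways; the across-period shift dominates (869 vs 762 kJ/mol).
Cl > Te: relative to Te, both the across-period and down-group shifts push Cl's first ionization energy up.
H > Cl: period and group pull opposite ways; the down-group shift dominates (1312 vs 1251 kJ/mol).
Ar > H: period and group pull opposite ways; the across-period shift dominates (1521 vs 1312 kJ/mol).
For reference (kJ/mol): H 1312, Cl 1251, Ar 1521, Ge 762, Te 869, Tl 589.
So from highest to lowest: Ar > H > Cl > Te > Ge > Tl.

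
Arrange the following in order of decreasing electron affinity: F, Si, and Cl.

Cl > F > Si

Atoms with high Z_eff and room in the valence shell (especially the halogens) have the most exothermic electron affinities.
Here both period and group differ, so the two effects have to be weighed against each other.
F > Si: relative to Si, both the across-period and down-group shifts push F's electron affinity up.
Cl > F: this pair runs against the simple trend — see the exception note.
Note the exception: Cl has a higher electron affinity than F, contrary to the simple trend — F's small 2p subshell makes the incoming electron feel strong e⁻–e⁻ repulsion, so Cl actually releases more energy on gaining an electron.
For reference (kJ/mol): F 328, Si 134, Cl 349.
So from highest to lowest: Cl > F > Si.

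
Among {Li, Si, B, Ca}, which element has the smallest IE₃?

IE_3 is the cost of taking one more electron from the +2 cation: Li²⁺ is already 1 electron into the core; Si²⁺ still has 2 valence electrons; B²⁺ still has 1 valence electron; Ca²⁺ is the bare [Ar] core.
Core electrons are held far more tightly than valence electrons, so Ca and Li top the IE_3 order.
Valence configurations: Si²⁺ [Ne]3s², B²⁺ [He]2s¹.
The numbers (kJ/mol): Li 11815, Si 3232, B 3660, Ca 4912.
Overall IE_3 order: Si < B < Ca < Li.

Si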